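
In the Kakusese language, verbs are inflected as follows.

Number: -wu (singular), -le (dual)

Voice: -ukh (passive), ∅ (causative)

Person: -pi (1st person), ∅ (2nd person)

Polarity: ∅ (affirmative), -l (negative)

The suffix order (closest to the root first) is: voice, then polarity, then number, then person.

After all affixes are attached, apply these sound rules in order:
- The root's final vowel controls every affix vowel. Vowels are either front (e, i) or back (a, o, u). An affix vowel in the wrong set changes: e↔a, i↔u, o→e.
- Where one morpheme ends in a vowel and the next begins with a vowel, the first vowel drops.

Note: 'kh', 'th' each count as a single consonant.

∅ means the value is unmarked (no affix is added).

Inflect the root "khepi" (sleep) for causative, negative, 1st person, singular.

voice = causative: zero marking, form stays khepi.
Attach polarity negative -l → khepil.
Attach number singular -wu → khepilwu.
Attach person 1st person -pi → khepilwupi.
Apply vowel harmony: khepilwupi → khepilwipi.
Vowel deletion: no change.

khepilwipi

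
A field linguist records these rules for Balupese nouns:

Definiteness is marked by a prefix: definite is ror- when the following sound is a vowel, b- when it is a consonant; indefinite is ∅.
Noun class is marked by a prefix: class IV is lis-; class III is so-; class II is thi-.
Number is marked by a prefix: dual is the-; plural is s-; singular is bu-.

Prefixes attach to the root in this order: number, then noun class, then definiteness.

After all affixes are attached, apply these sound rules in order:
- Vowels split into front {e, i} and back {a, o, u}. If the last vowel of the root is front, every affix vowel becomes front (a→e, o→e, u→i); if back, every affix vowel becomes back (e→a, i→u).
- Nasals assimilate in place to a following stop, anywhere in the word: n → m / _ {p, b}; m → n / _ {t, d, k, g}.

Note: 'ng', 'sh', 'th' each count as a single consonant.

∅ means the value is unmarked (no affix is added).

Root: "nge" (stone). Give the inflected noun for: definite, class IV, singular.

blisbinge

Attach number singular bu- → bunge.
Attach noun class class IV lis- → lisbunge.
Attach definiteness definite b- (before consonant 'l') → blisbunge.
Apply vowel harmony: blisbunge → blisbinge.
Nasal assimilation: no change.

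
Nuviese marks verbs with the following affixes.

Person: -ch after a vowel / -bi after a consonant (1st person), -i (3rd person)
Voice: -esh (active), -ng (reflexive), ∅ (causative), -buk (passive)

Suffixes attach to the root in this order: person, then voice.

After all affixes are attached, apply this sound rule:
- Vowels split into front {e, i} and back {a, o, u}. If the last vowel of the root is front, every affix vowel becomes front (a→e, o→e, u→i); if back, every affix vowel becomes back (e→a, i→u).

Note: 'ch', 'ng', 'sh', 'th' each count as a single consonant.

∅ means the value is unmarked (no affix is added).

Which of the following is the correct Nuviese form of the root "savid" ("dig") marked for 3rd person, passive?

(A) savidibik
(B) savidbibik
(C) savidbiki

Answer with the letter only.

A

Attach person 3rd person -i → savidi.
Attach voice passive -buk → savidibuk.
Apply vowel harmony: savidibuk → savidibik.
So the correct form is savidibik, option (A).
(B) savidbibik is wrong: it uses 1st person instead of 3rd person for person.
(C) savidbiki is wrong: it has the affixes in the wrong order.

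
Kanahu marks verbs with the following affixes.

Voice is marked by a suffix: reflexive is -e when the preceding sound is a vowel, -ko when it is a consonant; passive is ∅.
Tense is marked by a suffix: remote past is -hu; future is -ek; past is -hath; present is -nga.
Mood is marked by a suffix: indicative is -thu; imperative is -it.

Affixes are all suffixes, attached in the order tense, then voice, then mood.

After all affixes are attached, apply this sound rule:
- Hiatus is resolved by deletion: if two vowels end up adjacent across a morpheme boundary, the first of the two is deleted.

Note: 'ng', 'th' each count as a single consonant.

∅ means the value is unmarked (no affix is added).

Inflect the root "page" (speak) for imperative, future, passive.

pagekit

Attach tense future -ek → pageek.
voice = passive: zero marking, form stays pageek.
Attach mood imperative -it → pageekit.
Apply vowel deletion: pageekit → pagekit.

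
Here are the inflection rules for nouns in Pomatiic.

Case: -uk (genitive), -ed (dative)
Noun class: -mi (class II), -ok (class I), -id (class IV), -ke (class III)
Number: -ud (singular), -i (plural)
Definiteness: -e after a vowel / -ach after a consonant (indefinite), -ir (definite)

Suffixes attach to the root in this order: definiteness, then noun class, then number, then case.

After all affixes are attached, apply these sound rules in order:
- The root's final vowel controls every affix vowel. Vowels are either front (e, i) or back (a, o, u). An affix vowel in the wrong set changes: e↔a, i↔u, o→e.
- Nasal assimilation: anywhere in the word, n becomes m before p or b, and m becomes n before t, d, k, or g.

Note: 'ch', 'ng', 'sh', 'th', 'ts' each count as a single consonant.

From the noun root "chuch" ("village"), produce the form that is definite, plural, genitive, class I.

chuchurokuuk

Attach definiteness definite -ir → chuchir.
Attach noun class class I -ok → chuchirok.
Attach number plural -i → chuchiroki.
Attach case genitive -uk → chuchirokiuk.
Apply vowel harmony: chuchirokiuk → chuchurokuuk.
Nasal assimilation: no change.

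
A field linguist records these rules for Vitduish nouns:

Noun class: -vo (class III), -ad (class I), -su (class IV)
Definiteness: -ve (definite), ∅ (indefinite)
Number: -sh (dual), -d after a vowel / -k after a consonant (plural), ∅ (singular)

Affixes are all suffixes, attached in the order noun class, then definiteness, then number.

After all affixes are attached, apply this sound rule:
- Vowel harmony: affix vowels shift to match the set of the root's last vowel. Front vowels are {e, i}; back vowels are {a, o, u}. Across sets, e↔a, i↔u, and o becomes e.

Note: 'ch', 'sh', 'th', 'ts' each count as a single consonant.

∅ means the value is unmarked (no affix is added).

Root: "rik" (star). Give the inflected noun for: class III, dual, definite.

Attach noun class class III -vo → rikvo.
Attach definiteness definite -ve → rikvove.
Attach number dual -sh → rikvovesh.
Apply vowel harmony: rikvovesh → rikvevesh.

rikvevesh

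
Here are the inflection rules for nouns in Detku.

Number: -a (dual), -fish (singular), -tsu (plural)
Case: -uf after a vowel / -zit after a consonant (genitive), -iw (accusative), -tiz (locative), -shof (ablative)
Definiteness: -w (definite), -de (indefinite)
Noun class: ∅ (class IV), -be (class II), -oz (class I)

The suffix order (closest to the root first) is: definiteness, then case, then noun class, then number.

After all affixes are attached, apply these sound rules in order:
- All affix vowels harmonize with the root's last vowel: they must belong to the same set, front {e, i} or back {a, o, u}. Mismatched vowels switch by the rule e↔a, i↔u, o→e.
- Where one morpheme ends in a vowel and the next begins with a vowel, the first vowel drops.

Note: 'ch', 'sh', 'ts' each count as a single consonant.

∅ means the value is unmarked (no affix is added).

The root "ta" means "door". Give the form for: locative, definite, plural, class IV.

Attach definiteness definite -w → taw.
Attach case locative -tiz → tawtiz.
noun class = class IV: zero marking, form stays tawtiz.
Attach number plural -tsu → tawtiztsu.
Apply vowel harmony: tawtiztsu → tawtuztsu.
Vowel deletion: no change.

tawtuztsu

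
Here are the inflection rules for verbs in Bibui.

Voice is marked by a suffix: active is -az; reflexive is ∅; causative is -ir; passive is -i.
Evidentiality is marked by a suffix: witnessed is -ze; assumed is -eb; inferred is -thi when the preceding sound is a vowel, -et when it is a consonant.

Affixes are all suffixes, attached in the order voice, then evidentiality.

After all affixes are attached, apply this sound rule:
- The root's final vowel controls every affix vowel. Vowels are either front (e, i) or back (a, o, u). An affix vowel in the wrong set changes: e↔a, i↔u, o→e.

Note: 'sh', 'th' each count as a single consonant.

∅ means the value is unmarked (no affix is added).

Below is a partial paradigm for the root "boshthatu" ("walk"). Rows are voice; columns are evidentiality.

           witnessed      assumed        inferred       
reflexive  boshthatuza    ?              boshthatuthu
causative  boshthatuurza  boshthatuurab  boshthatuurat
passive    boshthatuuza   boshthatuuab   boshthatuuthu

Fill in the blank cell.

voice = reflexive: zero marking, form stays boshthatu.
Attach evidentiality assumed -eb → boshthatueb.
Apply vowel harmony: boshthatueb → boshthatuab.

boshthatuab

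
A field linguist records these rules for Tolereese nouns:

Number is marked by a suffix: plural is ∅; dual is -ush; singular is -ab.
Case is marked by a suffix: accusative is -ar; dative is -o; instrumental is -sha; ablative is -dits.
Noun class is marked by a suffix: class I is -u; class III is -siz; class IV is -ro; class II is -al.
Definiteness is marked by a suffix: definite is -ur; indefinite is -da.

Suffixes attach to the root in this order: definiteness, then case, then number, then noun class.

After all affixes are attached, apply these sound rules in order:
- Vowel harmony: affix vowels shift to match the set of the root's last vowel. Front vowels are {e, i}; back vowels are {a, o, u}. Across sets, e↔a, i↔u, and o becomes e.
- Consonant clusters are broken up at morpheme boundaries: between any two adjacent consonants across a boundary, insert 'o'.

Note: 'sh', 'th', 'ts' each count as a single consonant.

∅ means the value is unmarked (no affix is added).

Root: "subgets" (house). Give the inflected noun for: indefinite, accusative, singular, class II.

subgetsodeerebel

Attach definiteness indefinite -da → subgetsda.
Attach case accusative -ar → subgetsdaar.
Attach number singular -ab → subgetsdaarab.
Attach noun class class II -al → subgetsdaarabal.
Apply vowel harmony: subgetsdaarabal → subgetsdeerebel.
Apply epenthesis: subgetsdeerebel → subgetsodeerebel.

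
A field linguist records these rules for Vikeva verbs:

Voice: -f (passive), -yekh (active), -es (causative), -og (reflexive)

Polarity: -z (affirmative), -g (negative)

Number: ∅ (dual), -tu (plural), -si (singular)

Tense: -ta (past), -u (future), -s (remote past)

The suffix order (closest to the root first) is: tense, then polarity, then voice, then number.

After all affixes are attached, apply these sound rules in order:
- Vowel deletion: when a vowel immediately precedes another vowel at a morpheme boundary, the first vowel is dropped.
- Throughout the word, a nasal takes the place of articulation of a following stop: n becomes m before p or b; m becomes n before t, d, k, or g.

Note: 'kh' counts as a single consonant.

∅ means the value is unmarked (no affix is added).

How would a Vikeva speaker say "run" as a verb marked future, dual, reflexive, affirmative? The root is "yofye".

yofyuzog

Attach tense future -u → yofyeu.
Attach polarity affirmative -z → yofyeuz.
Attach voice reflexive -og → yofyeuzog.
number = dual: zero marking, form stays yofyeuzog.
Apply vowel deletion: yofyeuzog → yofyuzog.
Nasal assimilation: no change.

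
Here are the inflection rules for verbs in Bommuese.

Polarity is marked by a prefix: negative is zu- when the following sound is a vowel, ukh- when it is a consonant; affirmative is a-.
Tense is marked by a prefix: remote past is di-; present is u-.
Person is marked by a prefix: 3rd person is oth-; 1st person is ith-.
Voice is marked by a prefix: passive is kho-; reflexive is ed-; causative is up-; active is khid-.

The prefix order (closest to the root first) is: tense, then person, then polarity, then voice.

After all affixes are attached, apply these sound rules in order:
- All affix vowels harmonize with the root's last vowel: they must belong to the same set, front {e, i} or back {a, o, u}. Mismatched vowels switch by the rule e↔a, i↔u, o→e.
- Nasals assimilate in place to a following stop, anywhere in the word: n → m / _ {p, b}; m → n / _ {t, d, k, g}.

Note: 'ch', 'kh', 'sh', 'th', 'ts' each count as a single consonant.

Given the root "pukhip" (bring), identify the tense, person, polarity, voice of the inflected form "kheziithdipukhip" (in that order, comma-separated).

remote past, 1st person, negative, passive

Segment: kho-zu-ith-di-pukhip.
tense: di- → remote past.
person: ith- → 1st person.
polarity: zu/ukh- → negative.
voice: kho- → passive.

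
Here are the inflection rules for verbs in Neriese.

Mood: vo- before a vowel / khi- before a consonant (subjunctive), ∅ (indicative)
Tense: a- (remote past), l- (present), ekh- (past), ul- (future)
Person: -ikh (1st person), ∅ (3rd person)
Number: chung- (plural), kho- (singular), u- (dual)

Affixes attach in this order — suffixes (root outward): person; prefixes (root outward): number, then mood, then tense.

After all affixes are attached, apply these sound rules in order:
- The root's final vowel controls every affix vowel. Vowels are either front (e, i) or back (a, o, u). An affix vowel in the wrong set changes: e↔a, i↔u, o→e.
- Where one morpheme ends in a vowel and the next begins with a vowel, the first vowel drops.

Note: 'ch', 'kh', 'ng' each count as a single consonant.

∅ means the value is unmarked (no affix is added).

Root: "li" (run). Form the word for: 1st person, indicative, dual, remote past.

ilikh

Attach number dual u- → uli.
mood = indicative: zero marking, form stays uli.
Attach person 1st person -ikh → uliikh.
Attach tense remote past a- → auliikh.
Apply vowel harmony: auliikh → eiliikh.
Apply vowel deletion: eiliikh → ilikh.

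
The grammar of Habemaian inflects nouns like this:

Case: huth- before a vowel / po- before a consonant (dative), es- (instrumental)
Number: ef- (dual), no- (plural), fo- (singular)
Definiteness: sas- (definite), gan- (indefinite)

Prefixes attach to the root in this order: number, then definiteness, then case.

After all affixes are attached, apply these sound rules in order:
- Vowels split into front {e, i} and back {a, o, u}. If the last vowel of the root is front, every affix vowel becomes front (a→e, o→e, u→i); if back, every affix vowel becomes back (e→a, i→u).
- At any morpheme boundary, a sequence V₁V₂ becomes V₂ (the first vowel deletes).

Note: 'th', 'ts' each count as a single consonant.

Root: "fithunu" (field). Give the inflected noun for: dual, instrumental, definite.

Attach number dual ef- → effithunu.
Attach definiteness definite sas- → saseffithunu.
Attach case instrumental es- → essaseffithunu.
Apply vowel harmony: essaseffithunu → assasaffithunu.
Vowel deletion: no change.

assasaffithunu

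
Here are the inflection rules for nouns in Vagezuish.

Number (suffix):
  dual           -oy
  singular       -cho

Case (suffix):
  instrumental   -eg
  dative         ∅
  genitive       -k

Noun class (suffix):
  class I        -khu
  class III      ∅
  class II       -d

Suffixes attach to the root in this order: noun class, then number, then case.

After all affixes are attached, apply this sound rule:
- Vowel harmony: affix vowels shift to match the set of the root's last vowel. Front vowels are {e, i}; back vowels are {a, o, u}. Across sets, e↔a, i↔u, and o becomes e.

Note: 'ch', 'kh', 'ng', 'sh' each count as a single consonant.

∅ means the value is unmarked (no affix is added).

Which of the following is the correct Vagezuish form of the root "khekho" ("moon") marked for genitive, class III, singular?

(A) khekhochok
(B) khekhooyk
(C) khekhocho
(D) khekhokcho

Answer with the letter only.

noun class = class III: zero marking, form stays khekho.
Attach number singular -cho → khekhocho.
Attach case genitive -k → khekhochok.
Vowel harmony: no change.
So the correct form is khekhochok, option (A).
(D) khekhokcho is wrong: it has the affixes in the wrong order.
(B) khekhooyk is wrong: it uses dual instead of singular for number.
(C) khekhocho is wrong: it uses dative instead of genitive for case.

A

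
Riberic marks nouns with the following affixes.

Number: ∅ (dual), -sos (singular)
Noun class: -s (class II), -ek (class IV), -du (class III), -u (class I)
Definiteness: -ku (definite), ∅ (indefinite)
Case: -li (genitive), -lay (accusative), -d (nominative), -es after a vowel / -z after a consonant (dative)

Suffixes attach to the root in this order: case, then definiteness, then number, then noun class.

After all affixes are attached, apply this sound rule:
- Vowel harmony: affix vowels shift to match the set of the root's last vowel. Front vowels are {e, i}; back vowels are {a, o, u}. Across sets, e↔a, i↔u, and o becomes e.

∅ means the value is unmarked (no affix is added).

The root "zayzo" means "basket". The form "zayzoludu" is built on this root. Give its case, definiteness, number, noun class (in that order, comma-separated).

Segment: zayzo-li-du.
case: -li → genitive.
definiteness: ∅ → indefinite.
number: ∅ → dual.
noun class: -du → class III.

genitive, indefinite, dual, class III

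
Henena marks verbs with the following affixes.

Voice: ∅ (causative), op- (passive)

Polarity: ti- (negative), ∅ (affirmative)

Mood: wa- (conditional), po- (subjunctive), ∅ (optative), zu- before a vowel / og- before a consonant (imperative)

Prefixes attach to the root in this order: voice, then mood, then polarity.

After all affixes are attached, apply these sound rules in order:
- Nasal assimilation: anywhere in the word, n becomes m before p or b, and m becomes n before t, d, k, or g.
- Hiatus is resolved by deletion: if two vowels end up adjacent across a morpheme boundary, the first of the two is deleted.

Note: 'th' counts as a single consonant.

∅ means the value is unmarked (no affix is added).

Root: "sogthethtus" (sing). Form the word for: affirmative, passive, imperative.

Attach voice passive op- → opsogthethtus.
Attach mood imperative zu- (before vowel 'o') → zuopsogthethtus.
polarity = affirmative: zero marking, form stays zuopsogthethtus.
Nasal assimilation: no change.
Apply vowel deletion: zuopsogthethtus → zopsogthethtus.

zopsogthethtus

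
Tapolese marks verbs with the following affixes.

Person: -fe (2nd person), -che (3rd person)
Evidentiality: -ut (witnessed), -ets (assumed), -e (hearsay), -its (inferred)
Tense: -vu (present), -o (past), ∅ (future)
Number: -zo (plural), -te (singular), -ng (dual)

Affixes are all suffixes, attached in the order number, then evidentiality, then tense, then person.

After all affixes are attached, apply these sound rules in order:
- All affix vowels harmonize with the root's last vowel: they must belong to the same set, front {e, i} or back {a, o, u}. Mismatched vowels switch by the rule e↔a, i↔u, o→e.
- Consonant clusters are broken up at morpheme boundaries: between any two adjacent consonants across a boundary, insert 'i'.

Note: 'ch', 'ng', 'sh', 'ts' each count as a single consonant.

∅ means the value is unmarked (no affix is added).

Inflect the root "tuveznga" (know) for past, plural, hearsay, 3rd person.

Attach number plural -zo → tuvezngazo.
Attach evidentiality hearsay -e → tuvezngazoe.
Attach tense past -o → tuvezngazoeo.
Attach person 3rd person -che → tuvezngazoeoche.
Apply vowel harmony: tuvezngazoeoche → tuvezngazoaocha.
Epenthesis: no change.

tuvezngazoaocha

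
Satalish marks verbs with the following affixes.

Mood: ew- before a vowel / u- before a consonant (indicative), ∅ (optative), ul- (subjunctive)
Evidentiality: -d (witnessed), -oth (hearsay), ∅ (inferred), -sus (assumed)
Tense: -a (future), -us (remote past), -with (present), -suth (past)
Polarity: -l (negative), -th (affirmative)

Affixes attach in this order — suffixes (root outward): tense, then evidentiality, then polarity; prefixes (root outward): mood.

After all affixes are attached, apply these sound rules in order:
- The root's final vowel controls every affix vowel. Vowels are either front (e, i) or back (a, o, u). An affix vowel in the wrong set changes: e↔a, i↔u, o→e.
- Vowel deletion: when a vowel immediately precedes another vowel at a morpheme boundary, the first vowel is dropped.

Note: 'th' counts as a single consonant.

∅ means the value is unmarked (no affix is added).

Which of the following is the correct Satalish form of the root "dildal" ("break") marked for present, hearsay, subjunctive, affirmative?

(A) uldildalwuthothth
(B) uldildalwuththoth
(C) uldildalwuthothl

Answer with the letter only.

Attach tense present -with → dildalwith.
Attach evidentiality hearsay -oth → dildalwithoth.
Attach polarity affirmative -th → dildalwithothth.
Attach mood subjunctive ul- → uldildalwithothth.
Apply vowel harmony: uldildalwithothth → uldildalwuthothth.
Vowel deletion: no change.
So the correct form is uldildalwuthothth, option (A).
(B) uldildalwuththoth is wrong: it has the affixes in the wrong order.
(C) uldildalwuthothl is wrong: it uses negative instead of affirmative for polarity.

A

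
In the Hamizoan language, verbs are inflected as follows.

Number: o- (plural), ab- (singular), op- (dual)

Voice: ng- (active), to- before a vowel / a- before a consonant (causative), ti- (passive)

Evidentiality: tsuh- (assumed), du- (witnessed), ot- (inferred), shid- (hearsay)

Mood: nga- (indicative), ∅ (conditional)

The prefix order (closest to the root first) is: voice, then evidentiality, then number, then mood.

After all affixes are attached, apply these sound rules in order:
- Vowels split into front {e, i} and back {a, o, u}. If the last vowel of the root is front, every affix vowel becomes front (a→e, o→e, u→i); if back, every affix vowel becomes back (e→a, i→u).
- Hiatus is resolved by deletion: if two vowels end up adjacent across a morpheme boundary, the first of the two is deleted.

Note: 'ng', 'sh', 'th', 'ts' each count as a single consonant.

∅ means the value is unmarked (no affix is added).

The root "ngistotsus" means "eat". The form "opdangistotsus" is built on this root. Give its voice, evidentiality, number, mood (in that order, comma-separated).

causative, witnessed, dual, conditional

Segment: op-du-a-ngistotsus.
voice: to/a- → causative.
evidentiality: du- → witnessed.
number: op- → dual.
mood: ∅ → conditional.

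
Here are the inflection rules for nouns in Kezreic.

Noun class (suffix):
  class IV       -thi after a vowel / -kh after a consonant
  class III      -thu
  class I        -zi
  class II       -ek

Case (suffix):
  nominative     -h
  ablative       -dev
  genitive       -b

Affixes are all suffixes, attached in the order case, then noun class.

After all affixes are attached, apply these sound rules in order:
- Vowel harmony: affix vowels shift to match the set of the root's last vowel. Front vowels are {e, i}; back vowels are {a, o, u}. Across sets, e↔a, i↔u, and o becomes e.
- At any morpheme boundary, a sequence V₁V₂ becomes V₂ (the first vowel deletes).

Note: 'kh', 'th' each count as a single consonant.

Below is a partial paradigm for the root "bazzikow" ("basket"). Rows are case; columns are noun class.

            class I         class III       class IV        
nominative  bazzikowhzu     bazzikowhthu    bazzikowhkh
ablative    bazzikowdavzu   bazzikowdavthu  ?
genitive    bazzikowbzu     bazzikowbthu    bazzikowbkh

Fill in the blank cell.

bazzikowdavkh

Attach case ablative -dev → bazzikowdev.
Attach noun class class IV -kh (after consonant 'v') → bazzikowdevkh.
Apply vowel harmony: bazzikowdevkh → bazzikowdavkh.
Vowel deletion: no change.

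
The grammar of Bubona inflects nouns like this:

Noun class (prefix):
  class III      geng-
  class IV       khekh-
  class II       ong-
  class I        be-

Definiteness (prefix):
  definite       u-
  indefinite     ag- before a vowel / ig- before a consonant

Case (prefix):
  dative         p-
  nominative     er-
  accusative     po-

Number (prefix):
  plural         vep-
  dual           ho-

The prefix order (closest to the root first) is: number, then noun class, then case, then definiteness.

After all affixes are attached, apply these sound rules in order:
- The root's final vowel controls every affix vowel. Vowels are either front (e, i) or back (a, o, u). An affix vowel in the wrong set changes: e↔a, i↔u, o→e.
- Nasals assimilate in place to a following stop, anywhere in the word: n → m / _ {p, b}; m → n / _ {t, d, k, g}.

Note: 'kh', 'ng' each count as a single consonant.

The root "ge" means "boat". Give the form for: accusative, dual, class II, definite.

Attach number dual ho- → hoge.
Attach noun class class II ong- → onghoge.
Attach case accusative po- → poonghoge.
Attach definiteness definite u- → upoonghoge.
Apply vowel harmony: upoonghoge → ipeenghege.
Nasal assimilation: no change.

ipeenghege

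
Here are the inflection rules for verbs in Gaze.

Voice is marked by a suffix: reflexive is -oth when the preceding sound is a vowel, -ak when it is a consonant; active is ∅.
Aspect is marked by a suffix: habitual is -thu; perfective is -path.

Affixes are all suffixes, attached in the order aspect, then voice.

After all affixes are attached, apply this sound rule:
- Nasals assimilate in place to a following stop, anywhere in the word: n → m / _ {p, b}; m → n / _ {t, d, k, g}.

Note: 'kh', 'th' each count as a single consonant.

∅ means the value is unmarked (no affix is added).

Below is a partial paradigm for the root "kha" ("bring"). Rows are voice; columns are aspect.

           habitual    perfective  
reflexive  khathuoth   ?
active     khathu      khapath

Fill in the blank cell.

khapathak

Attach aspect perfective -path → khapath.
Attach voice reflexive -ak (after consonant 'th') → khapathak.
Nasal assimilation: no change.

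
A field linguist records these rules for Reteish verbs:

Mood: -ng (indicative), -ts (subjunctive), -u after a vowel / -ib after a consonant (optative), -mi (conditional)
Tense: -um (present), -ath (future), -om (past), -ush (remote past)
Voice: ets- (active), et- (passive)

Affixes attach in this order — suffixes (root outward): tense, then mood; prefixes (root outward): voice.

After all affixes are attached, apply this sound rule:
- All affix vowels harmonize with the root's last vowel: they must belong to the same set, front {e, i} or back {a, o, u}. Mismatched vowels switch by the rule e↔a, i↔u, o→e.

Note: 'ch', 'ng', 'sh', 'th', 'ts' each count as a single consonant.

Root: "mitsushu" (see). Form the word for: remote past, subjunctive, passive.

atmitsushuushts

Attach voice passive et- → etmitsushu.
Attach tense remote past -ush → etmitsushuush.
Attach mood subjunctive -ts → etmitsushuushts.
Apply vowel harmony: etmitsushuushts → atmitsushuushts.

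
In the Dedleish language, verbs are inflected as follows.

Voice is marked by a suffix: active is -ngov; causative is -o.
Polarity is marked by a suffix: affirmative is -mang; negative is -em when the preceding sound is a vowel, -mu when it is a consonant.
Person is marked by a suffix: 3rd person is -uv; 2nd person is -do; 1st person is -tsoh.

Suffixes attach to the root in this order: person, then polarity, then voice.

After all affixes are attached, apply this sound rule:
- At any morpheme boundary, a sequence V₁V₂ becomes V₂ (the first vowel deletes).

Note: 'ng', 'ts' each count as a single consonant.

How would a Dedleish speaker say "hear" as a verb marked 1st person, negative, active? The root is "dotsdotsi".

Attach person 1st person -tsoh → dotsdotsitsoh.
Attach polarity negative -mu (after consonant 'h') → dotsdotsitsohmu.
Attach voice active -ngov → dotsdotsitsohmungov.
Vowel deletion: no change.

dotsdotsitsohmungov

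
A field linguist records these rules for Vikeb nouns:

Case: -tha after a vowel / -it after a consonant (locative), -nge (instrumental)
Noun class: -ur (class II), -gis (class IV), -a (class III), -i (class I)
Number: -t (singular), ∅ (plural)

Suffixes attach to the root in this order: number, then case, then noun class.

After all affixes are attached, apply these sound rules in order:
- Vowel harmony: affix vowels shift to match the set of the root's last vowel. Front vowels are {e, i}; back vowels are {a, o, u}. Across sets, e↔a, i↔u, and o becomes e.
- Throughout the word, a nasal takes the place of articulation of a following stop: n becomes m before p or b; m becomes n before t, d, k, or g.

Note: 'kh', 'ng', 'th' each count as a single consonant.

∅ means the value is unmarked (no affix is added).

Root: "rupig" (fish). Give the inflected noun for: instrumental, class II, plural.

rupigngeir

number = plural: zero marking, form stays rupig.
Attach case instrumental -nge → rupignge.
Attach noun class class II -ur → rupigngeur.
Apply vowel harmony: rupigngeur → rupigngeir.
Nasal assimilation: no change.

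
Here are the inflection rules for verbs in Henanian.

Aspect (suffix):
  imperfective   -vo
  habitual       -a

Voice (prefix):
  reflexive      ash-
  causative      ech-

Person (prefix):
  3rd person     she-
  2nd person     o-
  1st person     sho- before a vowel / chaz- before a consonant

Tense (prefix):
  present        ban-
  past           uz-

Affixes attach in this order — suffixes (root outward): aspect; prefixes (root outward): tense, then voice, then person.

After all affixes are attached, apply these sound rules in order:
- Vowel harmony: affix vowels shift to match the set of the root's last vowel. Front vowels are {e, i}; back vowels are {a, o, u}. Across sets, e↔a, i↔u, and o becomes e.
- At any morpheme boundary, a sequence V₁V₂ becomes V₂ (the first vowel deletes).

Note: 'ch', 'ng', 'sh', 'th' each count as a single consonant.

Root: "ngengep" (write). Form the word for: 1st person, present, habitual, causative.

shechbenngengepe

Attach aspect habitual -a → ngengepa.
Attach tense present ban- → banngengepa.
Attach voice causative ech- → echbanngengepa.
Attach person 1st person sho- (before vowel 'e') → shoechbanngengepa.
Apply vowel harmony: shoechbanngengepa → sheechbenngengepe.
Apply vowel deletion: sheechbenngengepe → shechbenngengepe.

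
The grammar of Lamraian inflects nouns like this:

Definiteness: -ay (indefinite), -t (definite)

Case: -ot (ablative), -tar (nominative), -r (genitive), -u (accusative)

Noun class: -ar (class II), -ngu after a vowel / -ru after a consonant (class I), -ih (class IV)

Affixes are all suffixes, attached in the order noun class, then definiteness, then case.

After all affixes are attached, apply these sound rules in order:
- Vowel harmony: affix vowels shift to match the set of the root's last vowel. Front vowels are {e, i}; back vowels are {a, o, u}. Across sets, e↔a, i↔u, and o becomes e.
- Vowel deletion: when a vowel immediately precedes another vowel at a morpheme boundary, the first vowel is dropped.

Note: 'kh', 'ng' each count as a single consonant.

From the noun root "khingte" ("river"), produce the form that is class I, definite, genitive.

Attach noun class class I -ngu (after vowel 'e') → khingtengu.
Attach definiteness definite -t → khingtengut.
Attach case genitive -r → khingtengutr.
Apply vowel harmony: khingtengutr → khingtengitr.
Vowel deletion: no change.

khingtengitr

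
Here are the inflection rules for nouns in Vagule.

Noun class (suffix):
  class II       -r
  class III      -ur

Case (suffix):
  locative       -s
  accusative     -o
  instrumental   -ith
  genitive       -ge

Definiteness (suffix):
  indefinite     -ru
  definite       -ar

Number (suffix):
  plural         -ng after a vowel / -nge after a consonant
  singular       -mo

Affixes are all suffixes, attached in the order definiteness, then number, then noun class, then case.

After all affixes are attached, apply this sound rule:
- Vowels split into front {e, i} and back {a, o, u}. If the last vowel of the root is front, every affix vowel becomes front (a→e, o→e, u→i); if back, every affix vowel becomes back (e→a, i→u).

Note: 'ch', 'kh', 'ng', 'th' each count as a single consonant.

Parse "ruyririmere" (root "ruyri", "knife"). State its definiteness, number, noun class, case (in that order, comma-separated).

Segment: ruyri-ru-mo-r-o.
definiteness: -ru → indefinite.
number: -mo → singular.
noun class: -r → class II.
case: -o → accusative.

indefinite, singular, class II, accusative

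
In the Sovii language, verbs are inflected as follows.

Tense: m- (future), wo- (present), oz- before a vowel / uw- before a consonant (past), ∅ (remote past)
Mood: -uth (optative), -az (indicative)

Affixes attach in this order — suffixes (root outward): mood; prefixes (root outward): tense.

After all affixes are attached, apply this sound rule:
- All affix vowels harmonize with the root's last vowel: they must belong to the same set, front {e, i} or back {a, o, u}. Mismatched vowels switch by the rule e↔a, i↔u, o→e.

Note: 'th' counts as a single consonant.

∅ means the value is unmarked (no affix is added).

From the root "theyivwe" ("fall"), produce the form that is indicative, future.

mtheyivweez

Attach mood indicative -az → theyivweaz.
Attach tense future m- → mtheyivweaz.
Apply vowel harmony: mtheyivweaz → mtheyivweez.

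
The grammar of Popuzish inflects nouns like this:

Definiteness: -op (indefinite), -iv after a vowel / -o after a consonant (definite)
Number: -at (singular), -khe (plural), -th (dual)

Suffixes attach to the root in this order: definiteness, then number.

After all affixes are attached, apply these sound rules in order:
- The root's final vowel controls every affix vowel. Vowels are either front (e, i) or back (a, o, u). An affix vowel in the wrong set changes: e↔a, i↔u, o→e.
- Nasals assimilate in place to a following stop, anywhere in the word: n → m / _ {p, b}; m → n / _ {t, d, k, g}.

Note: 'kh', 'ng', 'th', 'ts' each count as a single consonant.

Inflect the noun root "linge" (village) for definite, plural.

lingeivkhe

Attach definiteness definite -iv (after vowel 'e') → lingeiv.
Attach number plural -khe → lingeivkhe.
Vowel harmony: no change.
Nasal assimilation: no change.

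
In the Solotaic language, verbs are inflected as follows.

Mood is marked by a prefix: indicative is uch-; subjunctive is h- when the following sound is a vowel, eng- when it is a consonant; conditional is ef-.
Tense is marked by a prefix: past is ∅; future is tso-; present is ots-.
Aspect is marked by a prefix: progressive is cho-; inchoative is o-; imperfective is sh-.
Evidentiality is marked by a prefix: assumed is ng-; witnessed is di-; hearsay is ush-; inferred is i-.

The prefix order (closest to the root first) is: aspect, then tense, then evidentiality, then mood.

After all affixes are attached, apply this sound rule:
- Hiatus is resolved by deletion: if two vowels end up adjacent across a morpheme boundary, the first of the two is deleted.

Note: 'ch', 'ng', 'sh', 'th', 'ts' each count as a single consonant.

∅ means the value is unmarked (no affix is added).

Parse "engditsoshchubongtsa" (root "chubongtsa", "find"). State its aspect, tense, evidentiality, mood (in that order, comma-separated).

imperfective, future, witnessed, subjunctive

Segment: eng-di-tso-sh-chubongtsa.
aspect: sh- → imperfective.
tense: tso- → future.
evidentiality: di- → witnessed.
mood: h/eng- → subjunctive.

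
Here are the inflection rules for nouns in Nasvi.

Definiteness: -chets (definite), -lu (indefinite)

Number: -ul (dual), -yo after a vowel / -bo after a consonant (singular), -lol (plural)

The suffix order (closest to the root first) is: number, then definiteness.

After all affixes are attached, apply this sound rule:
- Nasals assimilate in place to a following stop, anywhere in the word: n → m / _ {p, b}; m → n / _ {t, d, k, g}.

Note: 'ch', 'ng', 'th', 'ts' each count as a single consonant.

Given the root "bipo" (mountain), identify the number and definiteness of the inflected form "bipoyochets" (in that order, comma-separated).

Segment: bipo-yo-chets.
number: -yo/bo → singular.
definiteness: -chets → definite.

singular, definite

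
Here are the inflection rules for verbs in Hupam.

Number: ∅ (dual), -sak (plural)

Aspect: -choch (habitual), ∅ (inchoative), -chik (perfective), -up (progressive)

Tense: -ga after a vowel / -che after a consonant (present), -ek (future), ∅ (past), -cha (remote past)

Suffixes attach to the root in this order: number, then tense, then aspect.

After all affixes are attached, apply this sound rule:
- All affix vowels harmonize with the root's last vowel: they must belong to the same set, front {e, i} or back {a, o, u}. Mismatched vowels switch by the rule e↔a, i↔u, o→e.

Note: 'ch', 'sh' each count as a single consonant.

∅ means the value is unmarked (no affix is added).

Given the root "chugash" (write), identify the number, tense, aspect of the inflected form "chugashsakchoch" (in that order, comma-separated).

plural, past, habitual

Segment: chugash-sak-choch.
number: -sak → plural.
tense: ∅ → past.
aspect: -choch → habitual.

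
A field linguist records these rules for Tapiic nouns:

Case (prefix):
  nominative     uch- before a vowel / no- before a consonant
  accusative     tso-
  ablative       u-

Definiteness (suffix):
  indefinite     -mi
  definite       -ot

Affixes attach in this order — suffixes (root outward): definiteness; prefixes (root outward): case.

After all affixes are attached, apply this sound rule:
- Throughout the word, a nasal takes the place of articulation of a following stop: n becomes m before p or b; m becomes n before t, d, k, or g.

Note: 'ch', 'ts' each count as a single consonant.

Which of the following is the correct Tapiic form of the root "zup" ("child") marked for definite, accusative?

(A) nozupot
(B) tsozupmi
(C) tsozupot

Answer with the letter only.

Attach case accusative tso- → tsozup.
Attach definiteness definite -ot → tsozupot.
Nasal assimilation: no change.
So the correct form is tsozupot, option (C).
(A) nozupot is wrong: it uses nominative instead of accusative for case.
(B) tsozupmi is wrong: it uses indefinite instead of definite for definiteness.

C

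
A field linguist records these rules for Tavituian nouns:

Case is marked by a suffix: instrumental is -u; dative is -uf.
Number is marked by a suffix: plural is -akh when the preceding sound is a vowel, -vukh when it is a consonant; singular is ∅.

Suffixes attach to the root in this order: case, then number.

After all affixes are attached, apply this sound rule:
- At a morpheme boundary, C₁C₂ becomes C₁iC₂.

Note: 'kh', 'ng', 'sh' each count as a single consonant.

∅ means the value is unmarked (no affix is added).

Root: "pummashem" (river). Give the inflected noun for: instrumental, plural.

pummashemuakh

Attach case instrumental -u → pummashemu.
Attach number plural -akh (after vowel 'u') → pummashemuakh.
Epenthesis: no change.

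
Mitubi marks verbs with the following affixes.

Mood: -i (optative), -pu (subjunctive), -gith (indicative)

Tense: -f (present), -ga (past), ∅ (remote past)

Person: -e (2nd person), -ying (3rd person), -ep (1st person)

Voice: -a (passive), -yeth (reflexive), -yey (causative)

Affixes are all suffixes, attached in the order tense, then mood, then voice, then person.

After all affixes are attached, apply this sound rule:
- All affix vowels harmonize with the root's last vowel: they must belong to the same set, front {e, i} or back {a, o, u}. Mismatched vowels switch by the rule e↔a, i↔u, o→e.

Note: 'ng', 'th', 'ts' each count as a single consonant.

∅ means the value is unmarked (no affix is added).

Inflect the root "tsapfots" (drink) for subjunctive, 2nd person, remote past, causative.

tense = remote past: zero marking, form stays tsapfots.
Attach mood subjunctive -pu → tsapfotspu.
Attach voice causative -yey → tsapfotspuyey.
Attach person 2nd person -e → tsapfotspuyeye.
Apply vowel harmony: tsapfotspuyeye → tsapfotspuyaya.

tsapfotspuyaya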